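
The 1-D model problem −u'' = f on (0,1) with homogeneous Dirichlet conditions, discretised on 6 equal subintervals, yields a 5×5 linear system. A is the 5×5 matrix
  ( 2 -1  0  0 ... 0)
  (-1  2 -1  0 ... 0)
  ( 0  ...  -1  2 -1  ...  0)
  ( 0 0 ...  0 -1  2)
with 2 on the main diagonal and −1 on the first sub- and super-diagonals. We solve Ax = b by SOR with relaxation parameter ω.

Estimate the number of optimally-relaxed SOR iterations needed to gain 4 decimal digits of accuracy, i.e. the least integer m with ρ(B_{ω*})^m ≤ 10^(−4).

½·tridiag(1,0,1) at n=5: λ_k = cos(kπ/6); max |λ| at k=1 ⇒ ρ_J = cos(π/6) ≈ 0.8660254.
√(1−ρ_J²) = |sin(π/6)| = 0.5000000
ω* = 2 / (1 + 0.5000000) = 2 / 1.5000000 ≈ 1.3333333.
[ρ_SOR] ω* − 1 = 0.3333333.
For 4 digits: m = 4·ln10 / (−ln 0.3333333) = 9.21034/1.09861 = 8.384; round up → m = 9.

m = 9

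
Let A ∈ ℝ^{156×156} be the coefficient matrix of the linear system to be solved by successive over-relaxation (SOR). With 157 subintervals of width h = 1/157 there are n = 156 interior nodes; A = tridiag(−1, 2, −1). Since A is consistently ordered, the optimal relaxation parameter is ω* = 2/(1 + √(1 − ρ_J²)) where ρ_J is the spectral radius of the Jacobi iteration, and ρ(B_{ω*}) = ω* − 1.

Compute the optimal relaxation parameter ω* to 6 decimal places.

ω* = 1.960767

ρ_J = max_k |cos(kπ/157)| = cos(π/157) = 0.999800
root = sin(π/157) = 0.0200088  (since 1−cos² = sin²).
ω* = 2 / (1 + 0.0200088) = 2 / 1.0200088 ≈ 1.960767.
ρ_SOR = ω* − 1 ≈ 0.960767.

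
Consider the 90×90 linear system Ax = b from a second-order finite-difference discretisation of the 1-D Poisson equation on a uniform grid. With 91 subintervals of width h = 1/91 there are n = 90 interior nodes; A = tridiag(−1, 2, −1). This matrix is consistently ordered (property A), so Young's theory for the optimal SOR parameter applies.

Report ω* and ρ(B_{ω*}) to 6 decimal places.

ω* = 1.933271, ρ_SOR = 0.933271

ρ_J = max_k |cos(kπ/91)| = cos(π/91) = 0.999404
√(1−ρ_J²) simplifies to sin(π/91) = 0.0345161.
ω* = 2/(1 + 0.0345161) = 2/1.0345161 = 1.933271.
Hence ρ(B_{ω*}) = 1.933271 − 1 = 0.933271.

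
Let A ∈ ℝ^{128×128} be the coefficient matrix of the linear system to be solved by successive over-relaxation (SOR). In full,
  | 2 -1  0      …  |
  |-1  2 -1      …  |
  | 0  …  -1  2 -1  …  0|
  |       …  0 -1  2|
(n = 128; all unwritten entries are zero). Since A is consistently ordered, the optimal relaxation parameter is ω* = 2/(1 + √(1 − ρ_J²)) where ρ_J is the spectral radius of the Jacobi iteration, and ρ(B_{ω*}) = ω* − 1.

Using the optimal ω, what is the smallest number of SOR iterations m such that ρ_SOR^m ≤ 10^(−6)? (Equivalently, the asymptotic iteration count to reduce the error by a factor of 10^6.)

n=128: λ(B_J) = 1 − λ(A)/2 = cos(kπ/129); k=1 gives ρ_J = 0.9997035.
√(1−ρ_J²) simplifies to sin(π/129) = 0.0243510.
ω* = 2/(1 + 0.0243510) = 2/1.0243510 = 1.9524558.
At ω = 1.9524558 every |λ(B_ω)| = ω−1, so ρ_SOR = 0.9524558.
Need (0.9524558)^m ≤ 10^(−6): m ≥ 6·ln10/|ln 0.9524558| = 13.8155/0.0487116 = 283.618 ⇒ m = 284.

m = 284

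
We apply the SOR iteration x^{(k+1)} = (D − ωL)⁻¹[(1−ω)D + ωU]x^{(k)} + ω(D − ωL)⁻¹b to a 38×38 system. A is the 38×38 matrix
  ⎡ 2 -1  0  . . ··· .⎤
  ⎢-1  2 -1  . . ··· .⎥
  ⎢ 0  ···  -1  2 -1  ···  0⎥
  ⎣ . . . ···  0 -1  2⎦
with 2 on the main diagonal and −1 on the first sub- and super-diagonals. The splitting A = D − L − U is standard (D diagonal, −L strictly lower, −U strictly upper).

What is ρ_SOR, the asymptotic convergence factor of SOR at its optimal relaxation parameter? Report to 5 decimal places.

[ρ_J] n=38: ρ(B_J) = cos(π/(n+1)) = cos(π/39) = 0.99676.
√(1−ρ_J²) simplifies to sin(π/39) = 0.080467.
So ω* = 2/1.080467 = 1.85105 (Young).
Hence ρ(B_{ω*}) = 1.85105 − 1 = 0.85105.

ρ_SOR = 0.85105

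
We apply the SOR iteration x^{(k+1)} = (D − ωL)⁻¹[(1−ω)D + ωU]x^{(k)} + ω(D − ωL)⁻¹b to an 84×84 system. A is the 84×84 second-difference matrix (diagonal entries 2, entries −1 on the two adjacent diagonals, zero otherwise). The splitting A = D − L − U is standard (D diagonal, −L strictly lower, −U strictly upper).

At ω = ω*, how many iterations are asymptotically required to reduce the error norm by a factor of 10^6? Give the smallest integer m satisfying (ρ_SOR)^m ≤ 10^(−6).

m = 187

ρ_J = max_k |cos(kπ/85)| = cos(π/85) = 0.9993171
√(1−ρ_J²) = |sin(π/85)| = 0.0369515
Then 2/(1+√(1−ρ_J²)) = 2/(1+0.0369515); ω* = 2/1.0369515 = 1.9287305.
[ρ_SOR] ω* − 1 = 0.9287305.
ρ_SOR^m ≤ 10^(−6) ⇔ m ≥ 6·ln10/(−ln 0.9287305) = 13.8155/0.0739367 = 186.856; m = ⌈186.856⌉ = 187.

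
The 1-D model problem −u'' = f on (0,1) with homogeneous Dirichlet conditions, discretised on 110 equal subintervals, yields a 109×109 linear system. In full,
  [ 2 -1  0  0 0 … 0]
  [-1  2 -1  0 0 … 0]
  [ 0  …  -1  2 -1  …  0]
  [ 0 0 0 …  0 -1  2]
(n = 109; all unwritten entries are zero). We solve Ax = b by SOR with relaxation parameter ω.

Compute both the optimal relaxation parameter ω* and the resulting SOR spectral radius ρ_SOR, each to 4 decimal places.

B_J for the 109×109 system has eigenvalues cos(kπ/110); ρ_J = cos(π/110) = 0.9996.
√(1−ρ_J²) simplifies to sin(π/110) = 0.02856.
ω* = 2/(1 + 0.02856) = 2/1.02856 = 1.9445.
and ρ(B_{ω*}) = 1.9445 − 1 = 0.9445.

ω* = 1.9445, ρ_SOR = 0.9445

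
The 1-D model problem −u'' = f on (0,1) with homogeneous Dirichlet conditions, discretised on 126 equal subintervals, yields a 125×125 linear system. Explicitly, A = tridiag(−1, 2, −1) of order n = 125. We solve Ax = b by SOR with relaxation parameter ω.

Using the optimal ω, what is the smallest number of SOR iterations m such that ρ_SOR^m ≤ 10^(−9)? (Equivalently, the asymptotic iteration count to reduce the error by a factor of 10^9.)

m = 416

ρ_J = max_k |cos(kπ/126)| = cos(π/126) = 0.9996892
1 − cos²(π/126) = sin²(π/126) ⇒ √(1−ρ_J²) = sin(π/126) = 0.0249307.
[ω*] 2 ÷ (1 + 0.0249307) = 2 ÷ 1.0249307 = 1.9513514.
and ρ(B_{ω*}) = 1.9513514 − 1 = 0.9513514.
(0.9513514)^m ≤ 10^{−9}  ⇒  m·ln(0.9513514) ≤ −9·ln10  ⇒  m ≥ 415.531  ⇒  m = 416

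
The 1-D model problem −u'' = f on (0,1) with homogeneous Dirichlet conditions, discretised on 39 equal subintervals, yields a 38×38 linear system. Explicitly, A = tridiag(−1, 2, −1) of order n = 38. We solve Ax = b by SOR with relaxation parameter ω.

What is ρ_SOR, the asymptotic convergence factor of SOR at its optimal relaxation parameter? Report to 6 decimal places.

ρ_SOR = 0.851052

With n=38, ρ(Jacobi) = cos(π/39) = 0.996757.
√(1−ρ_J²) = |sin(π/39)| = 0.0804666
[ω*] 2 ÷ (1 + 0.0804666) = 2 ÷ 1.0804666 = 1.851052.
ρ(B_{ω*}) = ω*−1 = 0.851052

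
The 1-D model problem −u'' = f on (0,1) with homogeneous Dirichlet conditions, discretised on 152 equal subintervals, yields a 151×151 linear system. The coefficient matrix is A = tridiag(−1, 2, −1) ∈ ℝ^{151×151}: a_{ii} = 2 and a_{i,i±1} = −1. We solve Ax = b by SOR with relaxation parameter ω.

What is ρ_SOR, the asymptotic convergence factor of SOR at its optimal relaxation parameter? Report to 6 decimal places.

ρ_SOR = 0.959503

With n=151, ρ(Jacobi) = cos(π/152) = 0.999786.
root = sin(π/152) = 0.0206669  (since 1−cos² = sin²).
Young: ω* = 2/(1+√(1−ρ_J²)) = 2/(1+0.0206669) = 2/1.0206669 = 1.959503.
ρ(B_{ω*}) = ω*−1 = 0.959503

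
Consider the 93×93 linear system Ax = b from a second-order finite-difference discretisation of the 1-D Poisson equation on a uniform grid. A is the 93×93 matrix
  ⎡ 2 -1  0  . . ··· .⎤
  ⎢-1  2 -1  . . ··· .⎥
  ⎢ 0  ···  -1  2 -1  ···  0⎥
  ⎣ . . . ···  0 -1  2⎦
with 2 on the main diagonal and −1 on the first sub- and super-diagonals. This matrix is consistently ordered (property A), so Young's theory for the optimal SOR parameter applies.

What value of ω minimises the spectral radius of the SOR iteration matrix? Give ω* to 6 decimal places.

n=93: λ(B_J) = 1 − λ(A)/2 = cos(kπ/94); k=1 gives ρ_J = 0.999442.
√(1−ρ_J²) = |sin(π/94)| = 0.0334150
Young: ω* = 2/(1+√(1−ρ_J²)) = 2/(1+0.0334150) = 2/1.0334150 = 1.935331.
Hence ρ(B_{ω*}) = 1.935331 − 1 = 0.935331.

ω* = 1.935331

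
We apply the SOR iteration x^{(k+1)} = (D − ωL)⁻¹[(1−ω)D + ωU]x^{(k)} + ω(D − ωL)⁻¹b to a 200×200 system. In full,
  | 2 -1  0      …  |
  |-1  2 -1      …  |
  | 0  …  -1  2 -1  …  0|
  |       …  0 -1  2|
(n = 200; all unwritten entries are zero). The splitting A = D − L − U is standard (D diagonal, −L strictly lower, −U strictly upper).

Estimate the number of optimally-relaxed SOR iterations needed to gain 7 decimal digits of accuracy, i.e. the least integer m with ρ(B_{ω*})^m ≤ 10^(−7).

n=200: λ(B_J) = 1 − λ(A)/2 = cos(kπ/201); k=1 gives ρ_J = 0.9998779.
1 − cos²(π/201) = sin²(π/201) ⇒ √(1−ρ_J²) = sin(π/201) = 0.0156292.
ω* = 2 / (1 + 0.0156292) = 2 / 1.0156292 ≈ 1.9692226.
ρ(B_{ω*}) = ω*−1 = 0.9692226
Need (0.9692226)^m ≤ 10^(−7): m ≥ 7·ln10/|ln 0.9692226| = 16.1181/0.031261 = 515.598 ⇒ m = 516.

m = 516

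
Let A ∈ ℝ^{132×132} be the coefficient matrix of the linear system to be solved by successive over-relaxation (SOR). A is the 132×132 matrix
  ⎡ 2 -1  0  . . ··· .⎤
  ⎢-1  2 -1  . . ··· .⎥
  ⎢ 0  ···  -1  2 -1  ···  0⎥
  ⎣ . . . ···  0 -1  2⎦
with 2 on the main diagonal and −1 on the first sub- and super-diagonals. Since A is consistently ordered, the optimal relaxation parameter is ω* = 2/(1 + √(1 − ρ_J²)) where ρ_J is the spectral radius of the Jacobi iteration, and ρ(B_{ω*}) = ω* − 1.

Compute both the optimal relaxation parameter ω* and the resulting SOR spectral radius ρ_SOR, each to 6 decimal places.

ρ_J = max_k |cos(kπ/133)| = cos(π/133) = 0.999721
√(1 − cos²(π/133)) = sin(π/133) ≈ 0.0236188.
ω* = 2/(1+0.0236188) = 1.953852
ρ_SOR = ω* − 1 ≈ 0.953852.

ω* = 1.953852, ρ_SOR = 0.953852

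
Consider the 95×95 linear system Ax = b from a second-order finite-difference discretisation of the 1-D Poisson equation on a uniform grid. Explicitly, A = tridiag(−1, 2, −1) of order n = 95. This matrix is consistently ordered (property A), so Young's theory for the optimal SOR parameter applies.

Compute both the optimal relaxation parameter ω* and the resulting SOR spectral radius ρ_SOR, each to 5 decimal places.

n=95: λ(B_J) = 1 − λ(A)/2 = cos(kπ/96); k=1 gives ρ_J = 0.99946.
1 − cos²(π/96) = sin²(π/96) ⇒ √(1−ρ_J²) = sin(π/96) = 0.032719.
ω* = 2 / (1 + 0.032719) = 2 / 1.032719 ≈ 1.93664.
Hence ρ(B_{ω*}) = 1.93664 − 1 = 0.93664.

ω* = 1.93664, ρ_SOR = 0.93664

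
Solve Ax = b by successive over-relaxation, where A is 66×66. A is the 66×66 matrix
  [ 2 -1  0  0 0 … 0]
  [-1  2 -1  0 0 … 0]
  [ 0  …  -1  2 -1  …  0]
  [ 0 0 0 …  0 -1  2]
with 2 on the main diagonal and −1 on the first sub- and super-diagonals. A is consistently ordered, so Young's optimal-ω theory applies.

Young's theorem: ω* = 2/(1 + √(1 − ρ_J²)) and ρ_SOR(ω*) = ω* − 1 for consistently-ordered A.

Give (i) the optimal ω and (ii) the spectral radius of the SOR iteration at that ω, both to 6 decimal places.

ω* = 1.910453, ρ_SOR = 0.910453

[ρ_J] n=66: ρ(B_J) = cos(π/(n+1)) = cos(π/67) = 0.998901.
√(1−ρ_J²) simplifies to sin(π/67) = 0.0468723.
So ω* = 2/1.0468723 = 1.910453 (Young).
ρ_SOR = ω* − 1 = 1.910453 − 1 = 0.910453.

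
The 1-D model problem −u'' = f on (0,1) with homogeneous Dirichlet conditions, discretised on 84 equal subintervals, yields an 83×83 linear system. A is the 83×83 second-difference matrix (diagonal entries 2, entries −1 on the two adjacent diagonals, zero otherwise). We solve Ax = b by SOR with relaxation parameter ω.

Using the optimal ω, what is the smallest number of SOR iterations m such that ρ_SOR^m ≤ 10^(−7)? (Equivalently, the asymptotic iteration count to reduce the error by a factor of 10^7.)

m = 216

[ρ_J] n=83: ρ(B_J) = cos(π/(n+1)) = cos(π/84) = 0.9993007.
√(1−ρ_J²) simplifies to sin(π/84) = 0.0373912.
ω* = 2 / (1 + 0.0373912) = 2 / 1.0373912 ≈ 1.9279130.
ρ(B_{ω*}) = ω*−1 = 0.9279130
Need (0.9279130)^m ≤ 10^(−7): m ≥ 7·ln10/|ln 0.9279130| = 16.1181/0.0748173 = 215.433 ⇒ m = 216.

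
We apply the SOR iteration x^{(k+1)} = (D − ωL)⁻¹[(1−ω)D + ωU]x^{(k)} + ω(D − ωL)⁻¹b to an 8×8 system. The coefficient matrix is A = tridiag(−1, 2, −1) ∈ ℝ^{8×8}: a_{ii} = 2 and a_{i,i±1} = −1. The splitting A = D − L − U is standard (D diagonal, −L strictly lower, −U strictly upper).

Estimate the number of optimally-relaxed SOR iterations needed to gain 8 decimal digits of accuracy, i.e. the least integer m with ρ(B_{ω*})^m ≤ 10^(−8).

[ρ_J] n=8: ρ(B_J) = cos(π/(n+1)) = cos(π/9) = 0.9396926.
√(1−ρ_J²) = |sin(π/9)| = 0.3420201
ω* = 2 / (1 + 0.3420201) = 2 / 1.3420201 ≈ 1.4902906.
ρ_SOR = ω* − 1 ≈ 0.4902906.
Need (0.4902906)^m ≤ 10^(−8): m ≥ 8·ln10/|ln 0.4902906| = 18.4207/0.712757 = 25.844 ⇒ m = 26.

m = 26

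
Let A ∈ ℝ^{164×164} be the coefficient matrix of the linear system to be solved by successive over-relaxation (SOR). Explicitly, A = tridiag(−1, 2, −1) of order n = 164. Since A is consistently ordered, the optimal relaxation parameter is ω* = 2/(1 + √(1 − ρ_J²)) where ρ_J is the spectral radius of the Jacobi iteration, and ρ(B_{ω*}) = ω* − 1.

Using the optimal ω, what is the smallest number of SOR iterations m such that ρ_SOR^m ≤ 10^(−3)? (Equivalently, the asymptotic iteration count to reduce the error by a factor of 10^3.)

m = 182

B_J for the 164×164 system has eigenvalues cos(kπ/165); ρ_J = cos(π/165) = 0.9998187.
√(1−ρ_J²) = |sin(π/165)| = 0.0190388
ω* = 2 / (1 + 0.0190388) = 2 / 1.0190388 ≈ 1.9626338.
and ρ(B_{ω*}) = 1.9626338 − 1 = 0.9626338.
(0.9626338)^m ≤ 10^{−3}  ⇒  m·ln(0.9626338) ≤ −3·ln10  ⇒  m ≥ 181.391  ⇒  m = 182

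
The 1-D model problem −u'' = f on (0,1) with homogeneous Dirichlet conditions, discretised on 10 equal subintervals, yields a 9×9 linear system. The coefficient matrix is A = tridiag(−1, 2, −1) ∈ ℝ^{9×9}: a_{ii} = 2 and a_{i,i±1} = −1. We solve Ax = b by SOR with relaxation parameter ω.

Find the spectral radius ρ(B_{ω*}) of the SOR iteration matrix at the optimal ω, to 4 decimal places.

With n=9, ρ(Jacobi) = cos(π/10) = 0.9511.
root = sin(π/10) = 0.30902  (since 1−cos² = sin²).
ω* = 2/(1 + 0.30902) = 2/1.30902 = 1.5279.
ρ(B_{ω*}) = ω*−1 = 0.5279

ρ_SOR = 0.5279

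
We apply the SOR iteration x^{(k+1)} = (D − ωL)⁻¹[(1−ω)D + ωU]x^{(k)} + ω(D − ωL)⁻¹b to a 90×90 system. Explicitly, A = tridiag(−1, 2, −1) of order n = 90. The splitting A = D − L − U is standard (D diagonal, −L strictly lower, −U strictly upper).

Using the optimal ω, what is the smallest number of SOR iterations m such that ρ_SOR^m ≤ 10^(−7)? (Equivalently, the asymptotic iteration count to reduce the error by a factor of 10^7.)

m = 234

[ρ_J] n=90: ρ(B_J) = cos(π/(n+1)) = cos(π/91) = 0.9994041.
root = sin(π/91) = 0.0345161  (since 1−cos² = sin²).
ω* = 2 / (1 + 0.0345161) = 2 / 1.0345161 ≈ 1.9332710.
Hence ρ(B_{ω*}) = 1.9332710 − 1 = 0.9332710.
Need (0.9332710)^m ≤ 10^(−7): m ≥ 7·ln10/|ln 0.9332710| = 16.1181/0.0690597 = 233.394 ⇒ m = 234.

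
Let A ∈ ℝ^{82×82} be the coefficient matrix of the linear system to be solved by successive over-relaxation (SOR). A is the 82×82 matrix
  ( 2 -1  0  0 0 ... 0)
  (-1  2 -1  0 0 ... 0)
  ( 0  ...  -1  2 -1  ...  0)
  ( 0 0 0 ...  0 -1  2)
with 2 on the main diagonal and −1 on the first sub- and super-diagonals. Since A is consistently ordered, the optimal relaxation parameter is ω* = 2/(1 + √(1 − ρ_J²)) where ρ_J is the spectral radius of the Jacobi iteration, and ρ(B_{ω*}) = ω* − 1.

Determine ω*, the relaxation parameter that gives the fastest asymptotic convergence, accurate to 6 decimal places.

ω* = 1.927077

spectrum of D⁻¹(L+U) = {cos(kπ/83) : 1≤k≤82}; ρ_J = cos(π/83) = 0.999284.
1 − cos²(π/83) = sin²(π/83) ⇒ √(1−ρ_J²) = sin(π/83) = 0.0378415.
Then 2/(1+√(1−ρ_J²)) = 2/(1+0.0378415); ω* = 2/1.0378415 = 1.927077.
At ω = 1.927077 every |λ(B_ω)| = ω−1, so ρ_SOR = 0.927077.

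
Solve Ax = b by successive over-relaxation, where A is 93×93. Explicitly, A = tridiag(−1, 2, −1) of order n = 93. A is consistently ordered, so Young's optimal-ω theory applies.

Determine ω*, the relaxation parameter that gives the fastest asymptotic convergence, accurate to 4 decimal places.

ω* = 1.9353

½·tridiag(1,0,1) at n=93: λ_k = cos(kπ/94); max |λ| at k=1 ⇒ ρ_J = cos(π/94) ≈ 0.9994.
√(1−ρ_J²) simplifies to sin(π/94) = 0.03341.
ω* = 2 / (1 + 0.03341) = 2 / 1.03341 ≈ 1.9353.
ρ_SOR = ω* − 1 = 1.9353 − 1 = 0.9353.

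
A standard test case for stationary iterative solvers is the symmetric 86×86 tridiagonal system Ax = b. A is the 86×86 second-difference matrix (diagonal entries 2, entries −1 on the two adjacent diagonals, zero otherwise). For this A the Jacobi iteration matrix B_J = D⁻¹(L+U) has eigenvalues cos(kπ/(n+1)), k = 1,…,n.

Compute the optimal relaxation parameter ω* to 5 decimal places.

ρ_J = max_k |cos(kπ/87)| = cos(π/87) = 0.99935
1 − cos²(π/87) = sin²(π/87) ⇒ √(1−ρ_J²) = sin(π/87) = 0.036102.
[ω*] 2 ÷ (1 + 0.036102) = 2 ÷ 1.036102 = 1.93031.
Hence ρ(B_{ω*}) = 1.93031 − 1 = 0.93031.

ω* = 1.93031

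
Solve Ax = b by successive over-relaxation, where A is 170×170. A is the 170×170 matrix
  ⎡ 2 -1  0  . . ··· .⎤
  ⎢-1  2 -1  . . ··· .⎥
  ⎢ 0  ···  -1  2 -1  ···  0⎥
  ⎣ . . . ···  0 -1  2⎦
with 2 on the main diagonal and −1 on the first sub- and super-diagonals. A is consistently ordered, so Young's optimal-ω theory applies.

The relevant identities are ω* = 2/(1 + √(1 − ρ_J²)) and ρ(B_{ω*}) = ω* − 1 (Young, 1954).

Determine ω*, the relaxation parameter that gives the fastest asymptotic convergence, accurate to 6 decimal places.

ω* = 1.963921

With n=170, ρ(Jacobi) = cos(π/171) = 0.999831.
√(1−ρ_J²) = |sin(π/171)| = 0.0183709
Young: ω* = 2/(1+√(1−ρ_J²)) = 2/(1+0.0183709) = 2/1.0183709 = 1.963921.
ρ_SOR = ω* − 1 = 1.963921 − 1 = 0.963921.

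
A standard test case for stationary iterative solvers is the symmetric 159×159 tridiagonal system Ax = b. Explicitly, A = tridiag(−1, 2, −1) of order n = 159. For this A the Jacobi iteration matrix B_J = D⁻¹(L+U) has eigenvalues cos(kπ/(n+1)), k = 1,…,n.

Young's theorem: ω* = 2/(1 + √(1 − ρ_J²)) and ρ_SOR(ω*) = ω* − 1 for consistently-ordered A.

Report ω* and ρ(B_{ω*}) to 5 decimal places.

ω* = 1.96149, ρ_SOR = 0.96149

n=159: λ(B_J) = 1 − λ(A)/2 = cos(kπ/160); k=1 gives ρ_J = 0.99981.
root = sin(π/160) = 0.019634  (since 1−cos² = sin²).
ω* = 2/(1+0.019634) = 1.96149
Hence ρ(B_{ω*}) = 1.96149 − 1 = 0.96149.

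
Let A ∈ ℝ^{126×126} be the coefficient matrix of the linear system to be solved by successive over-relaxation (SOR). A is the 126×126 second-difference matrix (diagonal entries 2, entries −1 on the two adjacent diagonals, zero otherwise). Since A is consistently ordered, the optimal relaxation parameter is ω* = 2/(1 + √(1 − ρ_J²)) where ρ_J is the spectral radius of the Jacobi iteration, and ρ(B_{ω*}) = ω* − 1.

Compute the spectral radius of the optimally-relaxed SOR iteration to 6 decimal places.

ρ_SOR = 0.951725

ρ_J = max_k |cos(kπ/127)| = cos(π/127) = 0.999694
root = sin(π/127) = 0.0247344  (since 1−cos² = sin²).
Then 2/(1+√(1−ρ_J²)) = 2/(1+0.0247344); ω* = 2/1.0247344 = 1.951725.
At ω = 1.951725 every |λ(B_ω)| = ω−1, so ρ_SOR = 0.951725.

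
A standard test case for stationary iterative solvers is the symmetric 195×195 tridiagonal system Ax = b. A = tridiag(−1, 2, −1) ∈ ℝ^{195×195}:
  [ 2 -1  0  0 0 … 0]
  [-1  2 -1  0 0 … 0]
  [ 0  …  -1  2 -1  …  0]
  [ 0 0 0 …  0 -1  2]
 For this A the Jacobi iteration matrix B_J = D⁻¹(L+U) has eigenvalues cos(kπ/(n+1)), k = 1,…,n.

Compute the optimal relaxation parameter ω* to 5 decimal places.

ω* = 1.96845

spectrum of D⁻¹(L+U) = {cos(kπ/196) : 1≤k≤195}; ρ_J = cos(π/196) = 0.99987.
√(1 − cos²(π/196)) = sin(π/196) ≈ 0.016028.
ω* = 2/(1 + 0.016028) = 2/1.016028 = 1.96845.
ρ_SOR = ω* − 1 = 1.96845 − 1 = 0.96845.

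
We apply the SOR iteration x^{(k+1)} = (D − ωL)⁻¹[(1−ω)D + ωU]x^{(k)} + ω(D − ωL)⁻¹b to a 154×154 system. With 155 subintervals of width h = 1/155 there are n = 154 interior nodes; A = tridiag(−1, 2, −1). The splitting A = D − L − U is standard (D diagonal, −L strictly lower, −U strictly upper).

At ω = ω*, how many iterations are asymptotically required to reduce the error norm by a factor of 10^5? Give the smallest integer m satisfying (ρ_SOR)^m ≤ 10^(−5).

m = 284

n=154: λ(B_J) = 1 − λ(A)/2 = cos(kπ/155); k=1 gives ρ_J = 0.9997946.
1 − cos²(π/155) = sin²(π/155) ⇒ √(1−ρ_J²) = sin(π/155) = 0.0202670.
ω* = 2/(1+0.0202670) = 1.9602712
ρ_SOR = ω* − 1 ≈ 0.9602712.
(0.9602712)^m ≤ 10^{−5}  ⇒  m·ln(0.9602712) ≤ −5·ln10  ⇒  m ≥ 283.992  ⇒  m = 284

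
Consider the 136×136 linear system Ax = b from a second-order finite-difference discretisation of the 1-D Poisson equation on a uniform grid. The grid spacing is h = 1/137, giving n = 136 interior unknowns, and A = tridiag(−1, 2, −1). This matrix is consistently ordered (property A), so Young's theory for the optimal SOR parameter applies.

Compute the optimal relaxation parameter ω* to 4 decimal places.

ρ_J = max_k |cos(kπ/137)| = cos(π/137) = 0.9997
root = sin(π/137) = 0.02293  (since 1−cos² = sin²).
So ω* = 2/1.02293 = 1.9552 (Young).
and ρ(B_{ω*}) = 1.9552 − 1 = 0.9552.

ω* = 1.9552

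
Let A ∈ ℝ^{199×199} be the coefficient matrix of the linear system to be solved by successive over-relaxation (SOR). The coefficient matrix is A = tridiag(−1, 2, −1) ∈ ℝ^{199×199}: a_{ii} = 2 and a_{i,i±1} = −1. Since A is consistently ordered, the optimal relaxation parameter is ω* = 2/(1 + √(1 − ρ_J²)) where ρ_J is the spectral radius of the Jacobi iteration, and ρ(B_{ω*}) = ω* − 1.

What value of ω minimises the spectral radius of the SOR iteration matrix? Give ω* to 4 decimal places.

ω* = 1.9691

ρ_J = max_k |cos(kπ/200)| = cos(π/200) = 0.9999
√(1−ρ_J²) = |sin(π/200)| = 0.01571
ω* = 2/(1 + 0.01571) = 2/1.01571 = 1.9691.
[ρ_SOR] ω* − 1 = 0.9691.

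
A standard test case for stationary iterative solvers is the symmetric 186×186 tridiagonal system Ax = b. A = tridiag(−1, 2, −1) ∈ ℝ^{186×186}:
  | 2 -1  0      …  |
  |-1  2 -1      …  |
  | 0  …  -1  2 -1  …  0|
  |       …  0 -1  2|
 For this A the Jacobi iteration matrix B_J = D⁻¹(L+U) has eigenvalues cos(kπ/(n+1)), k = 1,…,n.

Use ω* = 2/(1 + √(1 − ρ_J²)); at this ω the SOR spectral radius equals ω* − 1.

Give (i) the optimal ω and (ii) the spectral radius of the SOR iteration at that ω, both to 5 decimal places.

n=186: λ(B_J) = 1 − λ(A)/2 = cos(kπ/187); k=1 gives ρ_J = 0.99986.
1 − cos²(π/187) = sin²(π/187) ⇒ √(1−ρ_J²) = sin(π/187) = 0.016799.
ω* = 2/(1+0.016799) = 1.96696
At ω = 1.96696 every |λ(B_ω)| = ω−1, so ρ_SOR = 0.96696.

ω* = 1.96696, ρ_SOR = 0.96696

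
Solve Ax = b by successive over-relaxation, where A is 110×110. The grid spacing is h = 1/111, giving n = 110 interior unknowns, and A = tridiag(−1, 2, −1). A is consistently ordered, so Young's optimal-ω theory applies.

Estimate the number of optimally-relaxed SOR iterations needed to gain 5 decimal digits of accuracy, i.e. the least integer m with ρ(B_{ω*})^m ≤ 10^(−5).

B_J for the 110×110 system has eigenvalues cos(kπ/111); ρ_J = cos(π/111) = 0.9995995.
root = sin(π/111) = 0.0282989  (since 1−cos² = sin²).
ω* = 2/(1+0.0282989) = 1.9449598
ρ(B_{ω*}) = ω*−1 = 0.9449598
For 5 digits: m = 5·ln10 / (−ln 0.9449598) = 11.5129/0.0566129 = 203.362; round up → m = 204.

m = 204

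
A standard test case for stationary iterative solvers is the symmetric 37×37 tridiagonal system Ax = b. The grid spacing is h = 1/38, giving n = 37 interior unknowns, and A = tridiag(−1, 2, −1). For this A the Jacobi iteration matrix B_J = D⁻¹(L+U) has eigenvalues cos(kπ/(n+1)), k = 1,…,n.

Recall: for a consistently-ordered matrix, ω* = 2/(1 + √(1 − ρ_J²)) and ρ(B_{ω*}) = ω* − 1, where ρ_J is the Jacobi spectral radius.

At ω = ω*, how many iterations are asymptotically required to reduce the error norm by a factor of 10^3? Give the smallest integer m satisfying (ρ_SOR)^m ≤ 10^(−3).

m = 42

½·tridiag(1,0,1) at n=37: λ_k = cos(kπ/38); max |λ| at k=1 ⇒ ρ_J = cos(π/38) ≈ 0.9965845.
root = sin(π/38) = 0.0825793  (since 1−cos² = sin²).
[ω*] 2 ÷ (1 + 0.0825793) = 2 ÷ 1.0825793 = 1.8474397.
ρ_SOR = ω* − 1 = 1.8474397 − 1 = 0.8474397.
3·ln10 = 6.90776; −ln(0.8474397) = 0.165536; m = ⌈6.90776/0.165536⌉ = ⌈41.730⌉ = 42.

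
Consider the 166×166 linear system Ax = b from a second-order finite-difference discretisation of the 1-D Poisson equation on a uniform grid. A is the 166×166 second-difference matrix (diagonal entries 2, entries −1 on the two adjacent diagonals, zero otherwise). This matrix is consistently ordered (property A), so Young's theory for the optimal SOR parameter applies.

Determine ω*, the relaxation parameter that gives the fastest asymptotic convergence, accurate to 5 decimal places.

n=166: λ(B_J) = 1 − λ(A)/2 = cos(kπ/167); k=1 gives ρ_J = 0.99982.
√(1−ρ_J²) simplifies to sin(π/167) = 0.018811.
ω* = 2 / (1 + 0.018811) = 2 / 1.018811 ≈ 1.96307.
ρ_SOR = ω* − 1 = 1.96307 − 1 = 0.96307.

ω* = 1.96307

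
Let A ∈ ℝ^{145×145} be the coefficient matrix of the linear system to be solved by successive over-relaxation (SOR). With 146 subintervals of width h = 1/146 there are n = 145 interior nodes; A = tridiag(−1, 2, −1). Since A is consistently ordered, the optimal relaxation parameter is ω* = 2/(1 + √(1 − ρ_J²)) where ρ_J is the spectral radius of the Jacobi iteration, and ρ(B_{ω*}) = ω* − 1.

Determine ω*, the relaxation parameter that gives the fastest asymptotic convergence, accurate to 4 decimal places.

½·tridiag(1,0,1) at n=145: λ_k = cos(kπ/146); max |λ| at k=1 ⇒ ρ_J = cos(π/146) ≈ 0.9998.
√(1−ρ_J²) = |sin(π/146)| = 0.02152
[ω*] 2 ÷ (1 + 0.02152) = 2 ÷ 1.02152 = 1.9579.
ρ_SOR = ω* − 1 = 1.9579 − 1 = 0.9579.

ω* = 1.9579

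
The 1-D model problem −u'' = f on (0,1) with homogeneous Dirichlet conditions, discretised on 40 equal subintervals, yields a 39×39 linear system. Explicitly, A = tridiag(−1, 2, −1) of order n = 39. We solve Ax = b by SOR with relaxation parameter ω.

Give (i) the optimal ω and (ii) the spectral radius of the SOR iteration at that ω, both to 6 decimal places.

ω* = 1.854498, ρ_SOR = 0.854498

[ρ_J] n=39: ρ(B_J) = cos(π/(n+1)) = cos(π/40) = 0.996917.
√(1−ρ_J²) simplifies to sin(π/40) = 0.0784591.
ω* = 2 / (1 + 0.0784591) = 2 / 1.0784591 ≈ 1.854498.
At ω = 1.854498 every |λ(B_ω)| = ω−1, so ρ_SOR = 0.854498.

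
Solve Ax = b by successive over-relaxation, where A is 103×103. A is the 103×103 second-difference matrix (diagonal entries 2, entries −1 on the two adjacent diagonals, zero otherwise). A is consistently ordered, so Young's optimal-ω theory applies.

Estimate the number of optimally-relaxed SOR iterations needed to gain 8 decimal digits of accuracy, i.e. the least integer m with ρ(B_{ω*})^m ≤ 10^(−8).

m = 305

spectrum of D⁻¹(L+U) = {cos(kπ/104) : 1≤k≤103}; ρ_J = cos(π/104) = 0.9995438.
√(1−ρ_J²) simplifies to sin(π/104) = 0.0302030.
ω* = 2/(1 + 0.0302030) = 2/1.0302030 = 1.9413650.
ρ_SOR = ω* − 1 ≈ 0.9413650.
m ≥ 8·ln10 / (−ln 0.9413650) = 304.856; smallest integer m = 305.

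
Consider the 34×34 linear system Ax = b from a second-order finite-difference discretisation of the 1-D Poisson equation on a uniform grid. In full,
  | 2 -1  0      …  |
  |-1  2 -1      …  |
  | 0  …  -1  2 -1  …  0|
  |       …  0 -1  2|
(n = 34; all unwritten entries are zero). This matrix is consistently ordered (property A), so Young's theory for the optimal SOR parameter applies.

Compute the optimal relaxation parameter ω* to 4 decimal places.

With n=34, ρ(Jacobi) = cos(π/35) = 0.9960.
root = sin(π/35) = 0.08964  (since 1−cos² = sin²).
[ω*] 2 ÷ (1 + 0.08964) = 2 ÷ 1.08964 = 1.8355.
Hence ρ(B_{ω*}) = 1.8355 − 1 = 0.8355.

ω* = 1.8355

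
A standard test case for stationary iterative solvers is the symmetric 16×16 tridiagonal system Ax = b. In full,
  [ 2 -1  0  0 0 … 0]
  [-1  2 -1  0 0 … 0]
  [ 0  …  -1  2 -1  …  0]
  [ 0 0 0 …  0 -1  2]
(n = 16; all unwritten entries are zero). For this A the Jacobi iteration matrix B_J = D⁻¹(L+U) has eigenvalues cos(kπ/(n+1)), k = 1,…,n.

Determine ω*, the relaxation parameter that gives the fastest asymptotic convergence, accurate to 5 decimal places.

ω* = 1.68955

ρ_J = max_k |cos(kπ/17)| = cos(π/17) = 0.98297
√(1−ρ_J²) simplifies to sin(π/17) = 0.183750.
Then 2/(1+√(1−ρ_J²)) = 2/(1+0.183750); ω* = 2/1.183750 = 1.68955.
[ρ_SOR] ω* − 1 = 0.68955.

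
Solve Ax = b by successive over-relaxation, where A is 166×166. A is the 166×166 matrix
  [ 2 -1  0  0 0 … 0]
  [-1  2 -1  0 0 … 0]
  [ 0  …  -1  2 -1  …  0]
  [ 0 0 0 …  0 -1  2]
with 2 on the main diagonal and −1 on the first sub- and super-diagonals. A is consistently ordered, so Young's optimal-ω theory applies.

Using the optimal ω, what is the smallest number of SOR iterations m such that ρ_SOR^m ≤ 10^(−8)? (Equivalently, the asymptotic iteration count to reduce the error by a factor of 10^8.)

½·tridiag(1,0,1) at n=166: λ_k = cos(kπ/167); max |λ| at k=1 ⇒ ρ_J = cos(π/167) ≈ 0.9998231.
1 − cos²(π/167) = sin²(π/167) ⇒ √(1−ρ_J²) = sin(π/167) = 0.0188108.
Young: ω* = 2/(1+√(1−ρ_J²)) = 2/(1+0.0188108) = 2/1.0188108 = 1.9630730.
Hence ρ(B_{ω*}) = 1.9630730 − 1 = 0.9630730.
For 8 digits: m = 8·ln10 / (−ln 0.9630730) = 18.4207/0.0376261 = 489.572; round up → m = 490.

m = 490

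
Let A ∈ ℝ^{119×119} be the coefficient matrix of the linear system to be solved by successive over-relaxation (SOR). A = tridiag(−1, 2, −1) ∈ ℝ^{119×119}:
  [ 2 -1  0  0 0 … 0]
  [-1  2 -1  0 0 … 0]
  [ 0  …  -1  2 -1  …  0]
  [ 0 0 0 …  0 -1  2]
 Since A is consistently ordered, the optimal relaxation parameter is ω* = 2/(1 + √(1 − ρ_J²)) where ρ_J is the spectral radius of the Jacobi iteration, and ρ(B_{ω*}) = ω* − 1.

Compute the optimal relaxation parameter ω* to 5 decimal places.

ω* = 1.94898

[ρ_J] n=119: ρ(B_J) = cos(π/(n+1)) = cos(π/120) = 0.99966.
√(1−ρ_J²) simplifies to sin(π/120) = 0.026177.
[ω*] 2 ÷ (1 + 0.026177) = 2 ÷ 1.026177 = 1.94898.
and ρ(B_{ω*}) = 1.94898 − 1 = 0.94898.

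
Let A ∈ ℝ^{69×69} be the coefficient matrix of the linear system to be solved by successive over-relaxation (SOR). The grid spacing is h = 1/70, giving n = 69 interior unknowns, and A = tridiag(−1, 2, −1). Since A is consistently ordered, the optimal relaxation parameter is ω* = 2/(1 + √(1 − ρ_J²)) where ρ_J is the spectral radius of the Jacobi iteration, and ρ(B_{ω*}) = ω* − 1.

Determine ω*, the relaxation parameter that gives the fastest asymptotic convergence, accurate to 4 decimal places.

[ρ_J] n=69: ρ(B_J) = cos(π/(n+1)) = cos(π/70) = 0.9990.
√(1−ρ_J²) simplifies to sin(π/70) = 0.04486.
Then 2/(1+√(1−ρ_J²)) = 2/(1+0.04486); ω* = 2/1.04486 = 1.9141.
At ω = 1.9141 every |λ(B_ω)| = ω−1, so ρ_SOR = 0.9141.

ω* = 1.9141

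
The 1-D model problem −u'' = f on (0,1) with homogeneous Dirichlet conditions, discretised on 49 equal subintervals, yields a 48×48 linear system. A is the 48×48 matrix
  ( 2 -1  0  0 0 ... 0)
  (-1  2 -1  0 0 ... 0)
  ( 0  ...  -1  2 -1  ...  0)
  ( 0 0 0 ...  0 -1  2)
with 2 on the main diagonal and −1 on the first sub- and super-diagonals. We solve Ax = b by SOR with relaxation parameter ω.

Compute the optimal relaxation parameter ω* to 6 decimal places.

ω* = 1.879575

spectrum of D⁻¹(L+U) = {cos(kπ/49) : 1≤k≤48}; ρ_J = cos(π/49) = 0.997945.
√(1 − cos²(π/49)) = sin(π/49) ≈ 0.0640702.
Then 2/(1+√(1−ρ_J²)) = 2/(1+0.0640702); ω* = 2/1.0640702 = 1.879575.
ρ_SOR = ω* − 1 = 1.879575 − 1 = 0.879575.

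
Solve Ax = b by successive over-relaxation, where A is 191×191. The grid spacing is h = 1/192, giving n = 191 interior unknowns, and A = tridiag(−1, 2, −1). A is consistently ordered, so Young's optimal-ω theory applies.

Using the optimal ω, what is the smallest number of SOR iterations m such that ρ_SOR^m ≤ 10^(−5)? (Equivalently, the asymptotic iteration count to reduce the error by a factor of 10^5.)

m = 352

½·tridiag(1,0,1) at n=191: λ_k = cos(kπ/192); max |λ| at k=1 ⇒ ρ_J = cos(π/192) ≈ 0.9998661.
root = sin(π/192) = 0.0163617  (since 1−cos² = sin²).
[ω*] 2 ÷ (1 + 0.0163617) = 2 ÷ 1.0163617 = 1.9678034.
ρ_SOR = ω* − 1 = 1.9678034 − 1 = 0.9678034.
ρ_SOR^m ≤ 10^(−5) ⇔ m ≥ 5·ln10/(−ln 0.9678034) = 11.5129/0.0327263 = 351.794; m = ⌈351.794⌉ = 352.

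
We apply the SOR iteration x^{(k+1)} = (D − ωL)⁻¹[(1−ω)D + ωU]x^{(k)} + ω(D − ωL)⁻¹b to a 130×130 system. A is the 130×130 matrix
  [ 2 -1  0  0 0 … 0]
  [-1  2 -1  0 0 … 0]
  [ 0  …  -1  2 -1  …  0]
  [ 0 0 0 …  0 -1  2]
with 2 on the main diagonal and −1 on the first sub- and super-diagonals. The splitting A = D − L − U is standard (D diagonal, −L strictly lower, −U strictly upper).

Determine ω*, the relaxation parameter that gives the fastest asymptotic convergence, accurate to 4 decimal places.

B_J for the 130×130 system has eigenvalues cos(kπ/131); ρ_J = cos(π/131) = 0.9997.
1 − cos²(π/131) = sin²(π/131) ⇒ √(1−ρ_J²) = sin(π/131) = 0.02398.
ω* = 2 / (1 + 0.02398) = 2 / 1.02398 ≈ 1.9532.
and ρ(B_{ω*}) = 1.9532 − 1 = 0.9532.

ω* = 1.9532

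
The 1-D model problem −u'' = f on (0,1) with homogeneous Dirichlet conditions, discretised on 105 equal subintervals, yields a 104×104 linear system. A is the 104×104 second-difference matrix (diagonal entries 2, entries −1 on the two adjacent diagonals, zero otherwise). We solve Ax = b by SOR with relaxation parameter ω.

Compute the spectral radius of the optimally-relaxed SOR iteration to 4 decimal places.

ρ_SOR = 0.9419

[ρ_J] n=104: ρ(B_J) = cos(π/(n+1)) = cos(π/105) = 0.9996.
root = sin(π/105) = 0.02992  (since 1−cos² = sin²).
ω* = 2/(1+0.02992) = 1.9419
Hence ρ(B_{ω*}) = 1.9419 − 1 = 0.9419.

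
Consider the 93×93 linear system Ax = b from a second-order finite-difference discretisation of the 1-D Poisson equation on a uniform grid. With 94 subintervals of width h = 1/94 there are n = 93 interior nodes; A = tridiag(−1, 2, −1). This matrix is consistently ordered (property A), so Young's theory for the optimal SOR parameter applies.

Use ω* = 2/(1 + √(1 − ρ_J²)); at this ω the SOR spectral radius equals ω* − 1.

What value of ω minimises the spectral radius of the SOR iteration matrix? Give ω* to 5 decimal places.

spectrum of D⁻¹(L+U) = {cos(kπ/94) : 1≤k≤93}; ρ_J = cos(π/94) = 0.99944.
√(1−ρ_J²) = |sin(π/94)| = 0.033415
[ω*] 2 ÷ (1 + 0.033415) = 2 ÷ 1.033415 = 1.93533.
At ω = 1.93533 every |λ(B_ω)| = ω−1, so ρ_SOR = 0.93533.

ω* = 1.93533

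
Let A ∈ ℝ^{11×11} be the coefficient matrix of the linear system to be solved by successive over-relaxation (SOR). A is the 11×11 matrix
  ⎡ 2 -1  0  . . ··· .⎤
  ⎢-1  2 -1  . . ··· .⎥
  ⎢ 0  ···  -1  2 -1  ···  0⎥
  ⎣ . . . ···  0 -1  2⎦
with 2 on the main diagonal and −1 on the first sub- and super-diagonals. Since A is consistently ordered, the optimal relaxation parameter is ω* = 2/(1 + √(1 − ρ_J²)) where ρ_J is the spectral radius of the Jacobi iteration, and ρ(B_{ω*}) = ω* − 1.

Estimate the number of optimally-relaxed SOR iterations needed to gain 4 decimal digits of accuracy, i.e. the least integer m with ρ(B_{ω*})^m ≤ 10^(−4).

m = 18

½·tridiag(1,0,1) at n=11: λ_k = cos(kπ/12); max |λ| at k=1 ⇒ ρ_J = cos(π/12) ≈ 0.9659258.
root = sin(π/12) = 0.2588190  (since 1−cos² = sin²).
[ω*] 2 ÷ (1 + 0.2588190) = 2 ÷ 1.2588190 = 1.5887908.
ρ_SOR = ω* − 1 ≈ 0.5887908.
Need (0.5887908)^m ≤ 10^(−4): m ≥ 4·ln10/|ln 0.5887908| = 9.21034/0.529684 = 17.388 ⇒ m = 18.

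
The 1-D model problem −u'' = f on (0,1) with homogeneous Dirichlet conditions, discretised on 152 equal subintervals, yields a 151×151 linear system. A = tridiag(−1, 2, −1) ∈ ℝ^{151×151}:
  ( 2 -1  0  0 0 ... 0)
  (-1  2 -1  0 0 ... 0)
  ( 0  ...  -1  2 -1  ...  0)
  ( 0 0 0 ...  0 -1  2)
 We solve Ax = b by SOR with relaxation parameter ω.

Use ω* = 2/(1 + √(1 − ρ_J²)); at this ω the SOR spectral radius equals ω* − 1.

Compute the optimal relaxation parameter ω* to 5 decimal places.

½·tridiag(1,0,1) at n=151: λ_k = cos(kπ/152); max |λ| at k=1 ⇒ ρ_J = cos(π/152) ≈ 0.99979.
√(1−ρ_J²) simplifies to sin(π/152) = 0.020667.
Young: ω* = 2/(1+√(1−ρ_J²)) = 2/(1+0.020667) = 2/1.020667 = 1.95950.
ρ_SOR = ω* − 1 ≈ 0.95950.

ω* = 1.95950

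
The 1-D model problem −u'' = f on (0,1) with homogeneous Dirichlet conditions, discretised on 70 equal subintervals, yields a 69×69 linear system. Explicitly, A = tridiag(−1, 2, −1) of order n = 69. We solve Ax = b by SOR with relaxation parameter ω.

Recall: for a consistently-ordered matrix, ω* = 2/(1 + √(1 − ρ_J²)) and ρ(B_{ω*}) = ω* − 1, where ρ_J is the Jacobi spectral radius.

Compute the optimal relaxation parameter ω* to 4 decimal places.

ρ_J = max_k |cos(kπ/70)| = cos(π/70) = 0.9990
1 − cos²(π/70) = sin²(π/70) ⇒ √(1−ρ_J²) = sin(π/70) = 0.04486.
So ω* = 2/1.04486 = 1.9141 (Young).
ρ_SOR = ω* − 1 ≈ 0.9141.

ω* = 1.9141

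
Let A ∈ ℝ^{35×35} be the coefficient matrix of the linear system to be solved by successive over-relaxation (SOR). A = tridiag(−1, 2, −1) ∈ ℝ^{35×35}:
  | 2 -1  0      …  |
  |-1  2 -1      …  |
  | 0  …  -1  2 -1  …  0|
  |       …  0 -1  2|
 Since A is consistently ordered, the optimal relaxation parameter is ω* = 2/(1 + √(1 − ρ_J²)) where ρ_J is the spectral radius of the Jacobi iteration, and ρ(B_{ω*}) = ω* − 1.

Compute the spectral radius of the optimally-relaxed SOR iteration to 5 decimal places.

ρ_J = max_k |cos(kπ/36)| = cos(π/36) = 0.99619
√(1−ρ_J²) simplifies to sin(π/36) = 0.087156.
ω* = 2/(1 + 0.087156) = 2/1.087156 = 1.83966.
[ρ_SOR] ω* − 1 = 0.83966.

ρ_SOR = 0.83966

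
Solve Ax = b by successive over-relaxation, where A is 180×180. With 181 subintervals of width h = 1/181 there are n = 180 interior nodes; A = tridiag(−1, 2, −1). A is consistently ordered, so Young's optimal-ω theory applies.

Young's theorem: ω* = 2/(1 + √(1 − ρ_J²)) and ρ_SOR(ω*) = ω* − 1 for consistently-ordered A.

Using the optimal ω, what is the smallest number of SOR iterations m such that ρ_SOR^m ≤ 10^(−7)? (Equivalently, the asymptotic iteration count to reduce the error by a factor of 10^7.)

With n=180, ρ(Jacobi) = cos(π/181) = 0.9998494.
root = sin(π/181) = 0.0173560  (since 1−cos² = sin²).
ω* = 2 / (1 + 0.0173560) = 2 / 1.0173560 ≈ 1.9658802.
and ρ(B_{ω*}) = 1.9658802 − 1 = 0.9658802.
For 7 digits: m = 7·ln10 / (−ln 0.9658802) = 16.1181/0.0347155 = 464.291; round up → m = 465.

m = 465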